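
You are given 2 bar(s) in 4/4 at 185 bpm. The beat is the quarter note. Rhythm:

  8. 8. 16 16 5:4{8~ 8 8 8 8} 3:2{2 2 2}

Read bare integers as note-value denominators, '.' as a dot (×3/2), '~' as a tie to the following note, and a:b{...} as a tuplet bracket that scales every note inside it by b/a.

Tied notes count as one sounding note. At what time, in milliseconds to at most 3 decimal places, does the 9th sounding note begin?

1. 0.0ms @ 0 + 243.243ms (3/4)
2. 243.243ms @ 3/4 + 243.243ms (3/4)
3. 486.486ms @ 3/2 + 81.081ms (1/4)
4. 567.568ms @ 7/4 + 81.081ms (1/4)
5. 648.649ms @ 2 + 259.459ms (4/5)
6. 908.108ms @ 14/5 + 129.73ms (2/5)
7. 1037.838ms @ 16/5 + 129.73ms (2/5)
8. 1167.568ms @ 18/5 + 129.73ms (2/5)
9. 1297.297ms @ 4 + 432.432ms (4/3)
10. 1729.73ms @ 16/3 + 432.432ms (4/3)
11. 2162.162ms @ 20/3 + 432.432ms (4/3)

note 9 onset = 4b = 1297.297ms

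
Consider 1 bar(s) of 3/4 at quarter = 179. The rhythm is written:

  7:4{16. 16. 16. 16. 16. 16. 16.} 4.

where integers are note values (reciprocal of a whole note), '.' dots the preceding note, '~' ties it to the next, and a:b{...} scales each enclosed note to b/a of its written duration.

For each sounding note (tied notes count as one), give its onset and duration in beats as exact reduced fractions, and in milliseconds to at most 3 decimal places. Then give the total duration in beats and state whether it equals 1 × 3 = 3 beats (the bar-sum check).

1) 0.0ms=0b +71.828ms=3/14b
2) 71.828ms=3/14b +71.828ms=3/14b
3) 143.655ms=3/7b +71.828ms=3/14b
4) 215.483ms=9/14b +71.828ms=3/14b
5) 287.31ms=6/7b +71.828ms=3/14b
6) 359.138ms=15/14b +71.828ms=3/14b
7) 430.966ms=9/7b +71.828ms=3/14b
8) 502.793ms=3/2b +502.793ms=3/2b
Σ=3b of 3 (179bpm 3/4) — PASS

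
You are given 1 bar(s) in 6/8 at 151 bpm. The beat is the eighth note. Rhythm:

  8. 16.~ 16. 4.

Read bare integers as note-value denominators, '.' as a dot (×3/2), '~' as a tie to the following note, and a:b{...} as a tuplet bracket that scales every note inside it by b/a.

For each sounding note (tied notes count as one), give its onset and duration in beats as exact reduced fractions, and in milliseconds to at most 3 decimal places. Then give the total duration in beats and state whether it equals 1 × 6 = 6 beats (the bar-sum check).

1) 0.0ms=0b +596.026ms=3/2b
2) 596.026ms=3/2b +596.026ms=3/2b
3) 1192.053ms=3b +1192.053ms=3b
Σ=6b of 6 (151bpm 6/8) — PASS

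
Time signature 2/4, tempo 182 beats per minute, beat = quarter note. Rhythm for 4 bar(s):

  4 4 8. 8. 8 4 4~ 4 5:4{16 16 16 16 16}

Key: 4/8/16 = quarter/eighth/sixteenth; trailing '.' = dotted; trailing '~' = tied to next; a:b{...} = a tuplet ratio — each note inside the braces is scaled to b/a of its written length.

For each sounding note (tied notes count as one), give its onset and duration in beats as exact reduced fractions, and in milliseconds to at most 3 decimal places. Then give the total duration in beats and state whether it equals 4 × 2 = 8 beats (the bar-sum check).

1) 0.0ms=0b +329.67ms=1b
2) 329.67ms=1b +329.67ms=1b
3) 659.341ms=2b +247.253ms=3/4b
4) 906.593ms=11/4b +247.253ms=3/4b
5) 1153.846ms=7/2b +164.835ms=1/2b
6) 1318.681ms=4b +329.67ms=1b
7) 1648.352ms=5b +659.341ms=2b
8) 2307.692ms=7b +65.934ms=1/5b
9) 2373.626ms=36/5b +65.934ms=1/5b
10) 2439.56ms=37/5b +65.934ms=1/5b
11) 2505.495ms=38/5b +65.934ms=1/5b
12) 2571.429ms=39/5b +65.934ms=1/5b
Σ=8b of 8 (182bpm 2/4) — PASS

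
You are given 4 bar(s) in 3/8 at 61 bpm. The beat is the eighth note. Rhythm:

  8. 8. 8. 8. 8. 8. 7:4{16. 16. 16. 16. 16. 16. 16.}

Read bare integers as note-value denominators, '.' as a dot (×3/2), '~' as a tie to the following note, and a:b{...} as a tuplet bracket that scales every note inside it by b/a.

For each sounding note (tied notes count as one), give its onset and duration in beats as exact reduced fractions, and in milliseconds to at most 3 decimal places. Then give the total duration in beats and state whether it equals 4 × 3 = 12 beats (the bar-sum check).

1) 0.0ms=0b +1475.41ms=3/2b
2) 1475.41ms=3/2b +1475.41ms=3/2b
3) 2950.82ms=3b +1475.41ms=3/2b
4) 4426.23ms=9/2b +1475.41ms=3/2b
5) 5901.639ms=6b +1475.41ms=3/2b
6) 7377.049ms=15/2b +1475.41ms=3/2b
7) 8852.459ms=9b +421.546ms=3/7b
8) 9274.005ms=66/7b +421.546ms=3/7b
9) 9695.55ms=69/7b +421.546ms=3/7b
10) 10117.096ms=72/7b +421.546ms=3/7b
11) 10538.642ms=75/7b +421.546ms=3/7b
12) 10960.187ms=78/7b +421.546ms=3/7b
13) 11381.733ms=81/7b +421.546ms=3/7b
Σ=12b of 12 (61bpm 3/8) — PASS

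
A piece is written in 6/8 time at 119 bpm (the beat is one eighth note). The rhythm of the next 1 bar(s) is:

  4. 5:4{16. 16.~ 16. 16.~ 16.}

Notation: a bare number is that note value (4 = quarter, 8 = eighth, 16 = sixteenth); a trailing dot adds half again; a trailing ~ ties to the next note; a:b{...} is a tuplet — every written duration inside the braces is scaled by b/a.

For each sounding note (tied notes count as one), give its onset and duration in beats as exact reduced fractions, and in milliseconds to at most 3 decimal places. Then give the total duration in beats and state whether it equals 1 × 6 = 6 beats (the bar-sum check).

1) 0.0ms=0b +1512.605ms=3b
2) 1512.605ms=3b +302.521ms=3/5b
3) 1815.126ms=18/5b +605.042ms=6/5b
4) 2420.168ms=24/5b +605.042ms=6/5b
Σ=6b of 6 (119bpm 6/8) — PASS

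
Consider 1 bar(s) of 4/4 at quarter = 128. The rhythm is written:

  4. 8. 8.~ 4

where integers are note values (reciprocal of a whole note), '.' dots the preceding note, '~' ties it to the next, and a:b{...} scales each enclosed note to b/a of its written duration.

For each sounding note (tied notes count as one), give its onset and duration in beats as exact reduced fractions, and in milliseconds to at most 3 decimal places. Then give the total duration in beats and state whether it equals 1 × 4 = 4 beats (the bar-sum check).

1) 0.0ms=0b +703.125ms=3/2b
2) 703.125ms=3/2b +351.562ms=3/4b
3) 1054.688ms=9/4b +820.312ms=7/4b
Σ=4b of 4 (128bpm 4/4) — PASS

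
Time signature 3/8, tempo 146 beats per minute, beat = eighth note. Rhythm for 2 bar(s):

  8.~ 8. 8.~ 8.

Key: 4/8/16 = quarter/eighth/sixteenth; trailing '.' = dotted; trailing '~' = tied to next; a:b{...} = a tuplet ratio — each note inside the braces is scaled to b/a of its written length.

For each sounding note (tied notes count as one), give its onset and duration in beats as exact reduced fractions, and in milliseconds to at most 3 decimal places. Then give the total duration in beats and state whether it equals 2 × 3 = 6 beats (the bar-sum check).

1) 0.0ms=0b +1232.877ms=3b
2) 1232.877ms=3b +1232.877ms=3b
Σ=6b of 6 (146bpm 3/8) — PASS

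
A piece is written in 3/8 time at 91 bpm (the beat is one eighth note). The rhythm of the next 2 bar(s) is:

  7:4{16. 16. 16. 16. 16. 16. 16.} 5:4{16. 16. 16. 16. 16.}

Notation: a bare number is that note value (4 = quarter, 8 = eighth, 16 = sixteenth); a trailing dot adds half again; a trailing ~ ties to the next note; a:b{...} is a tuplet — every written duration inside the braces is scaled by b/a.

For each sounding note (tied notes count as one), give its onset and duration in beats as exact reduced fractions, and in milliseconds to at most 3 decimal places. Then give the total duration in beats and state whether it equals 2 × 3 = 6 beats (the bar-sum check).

1) 0.0ms=0b +282.575ms=3/7b
2) 282.575ms=3/7b +282.575ms=3/7b
3) 565.149ms=6/7b +282.575ms=3/7b
4) 847.724ms=9/7b +282.575ms=3/7b
5) 1130.298ms=12/7b +282.575ms=3/7b
6) 1412.873ms=15/7b +282.575ms=3/7b
7) 1695.447ms=18/7b +282.575ms=3/7b
8) 1978.022ms=3b +395.604ms=3/5b
9) 2373.626ms=18/5b +395.604ms=3/5b
10) 2769.231ms=21/5b +395.604ms=3/5b
11) 3164.835ms=24/5b +395.604ms=3/5b
12) 3560.44ms=27/5b +395.604ms=3/5b
Σ=6b of 6 (91bpm 3/8) — PASS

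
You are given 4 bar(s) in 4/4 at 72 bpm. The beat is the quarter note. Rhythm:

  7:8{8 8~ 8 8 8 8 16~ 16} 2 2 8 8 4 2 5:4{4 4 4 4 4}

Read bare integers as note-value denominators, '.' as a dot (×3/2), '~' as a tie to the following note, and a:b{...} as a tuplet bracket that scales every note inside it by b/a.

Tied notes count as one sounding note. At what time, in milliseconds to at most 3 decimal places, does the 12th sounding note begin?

1. 0.0ms @ 0 + 476.19ms (4/7)
2. 476.19ms @ 4/7 + 952.381ms (8/7)
3. 1428.571ms @ 12/7 + 476.19ms (4/7)
4. 1904.762ms @ 16/7 + 476.19ms (4/7)
5. 2380.952ms @ 20/7 + 476.19ms (4/7)
6. 2857.143ms @ 24/7 + 476.19ms (4/7)
7. 3333.333ms @ 4 + 1666.667ms (2)
8. 5000.0ms @ 6 + 1666.667ms (2)
9. 6666.667ms @ 8 + 416.667ms (1/2)
10. 7083.333ms @ 17/2 + 416.667ms (1/2)
11. 7500.0ms @ 9 + 833.333ms (1)
12. 8333.333ms @ 10 + 1666.667ms (2)
13. 10000.0ms @ 12 + 666.667ms (4/5)
14. 10666.667ms @ 64/5 + 666.667ms (4/5)
15. 11333.333ms @ 68/5 + 666.667ms (4/5)
16. 12000.0ms @ 72/5 + 666.667ms (4/5)
17. 12666.667ms @ 76/5 + 666.667ms (4/5)

note 12 onset = 10b = 8333.333ms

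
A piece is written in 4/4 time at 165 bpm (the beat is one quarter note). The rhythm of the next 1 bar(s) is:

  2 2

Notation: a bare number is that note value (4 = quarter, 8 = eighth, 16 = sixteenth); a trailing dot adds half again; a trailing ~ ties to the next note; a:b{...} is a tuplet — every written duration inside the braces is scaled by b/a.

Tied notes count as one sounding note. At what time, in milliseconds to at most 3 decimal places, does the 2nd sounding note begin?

note 2 onset = 2b = 727.273ms

1. 0.0ms @ 0 + 727.273ms (2)
2. 727.273ms @ 2 + 727.273ms (2)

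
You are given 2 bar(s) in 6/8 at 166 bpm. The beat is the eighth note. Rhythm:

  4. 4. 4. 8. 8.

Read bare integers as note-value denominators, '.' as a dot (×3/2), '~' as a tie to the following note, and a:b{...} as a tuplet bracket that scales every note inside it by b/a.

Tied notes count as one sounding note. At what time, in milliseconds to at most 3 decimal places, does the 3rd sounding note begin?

note 3 onset = 6b = 2168.675ms

1. 0.0ms @ 0 + 1084.337ms (3)
2. 1084.337ms @ 3 + 1084.337ms (3)
3. 2168.675ms @ 6 + 1084.337ms (3)
4. 3253.012ms @ 9 + 542.169ms (3/2)
5. 3795.181ms @ 21/2 + 542.169ms (3/2)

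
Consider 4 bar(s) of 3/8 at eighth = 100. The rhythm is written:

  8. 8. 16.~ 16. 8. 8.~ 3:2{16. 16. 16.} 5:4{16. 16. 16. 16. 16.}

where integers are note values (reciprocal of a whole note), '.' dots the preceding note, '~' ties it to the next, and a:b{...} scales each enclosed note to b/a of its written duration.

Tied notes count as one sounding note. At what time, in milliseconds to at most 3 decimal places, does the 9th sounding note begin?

note 9 onset = 48/5b = 5760.0ms

1. 0.0ms @ 0 + 900.0ms (3/2)
2. 900.0ms @ 3/2 + 900.0ms (3/2)
3. 1800.0ms @ 3 + 900.0ms (3/2)
4. 2700.0ms @ 9/2 + 900.0ms (3/2)
5. 3600.0ms @ 6 + 1200.0ms (2)
6. 4800.0ms @ 8 + 300.0ms (1/2)
7. 5100.0ms @ 17/2 + 300.0ms (1/2)
8. 5400.0ms @ 9 + 360.0ms (3/5)
9. 5760.0ms @ 48/5 + 360.0ms (3/5)
10. 6120.0ms @ 51/5 + 360.0ms (3/5)
11. 6480.0ms @ 54/5 + 360.0ms (3/5)
12. 6840.0ms @ 57/5 + 360.0ms (3/5)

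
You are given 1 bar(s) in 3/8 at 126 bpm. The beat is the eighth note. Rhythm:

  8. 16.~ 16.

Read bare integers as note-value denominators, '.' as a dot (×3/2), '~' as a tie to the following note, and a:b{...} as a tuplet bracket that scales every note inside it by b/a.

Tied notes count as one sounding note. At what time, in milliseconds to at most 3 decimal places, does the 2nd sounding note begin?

1. 0.0ms @ 0 + 714.286ms (3/2)
2. 714.286ms @ 3/2 + 714.286ms (3/2)

note 2 onset = 3/2b = 714.286ms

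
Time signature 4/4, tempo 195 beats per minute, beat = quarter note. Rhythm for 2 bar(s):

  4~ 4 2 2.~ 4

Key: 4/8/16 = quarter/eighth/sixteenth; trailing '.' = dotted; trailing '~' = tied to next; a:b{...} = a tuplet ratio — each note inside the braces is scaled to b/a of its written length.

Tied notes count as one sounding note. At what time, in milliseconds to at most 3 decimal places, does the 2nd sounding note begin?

1. 0.0ms @ 0 + 615.385ms (2)
2. 615.385ms @ 2 + 615.385ms (2)
3. 1230.769ms @ 4 + 1230.769ms (4)

note 2 onset = 2b = 615.385ms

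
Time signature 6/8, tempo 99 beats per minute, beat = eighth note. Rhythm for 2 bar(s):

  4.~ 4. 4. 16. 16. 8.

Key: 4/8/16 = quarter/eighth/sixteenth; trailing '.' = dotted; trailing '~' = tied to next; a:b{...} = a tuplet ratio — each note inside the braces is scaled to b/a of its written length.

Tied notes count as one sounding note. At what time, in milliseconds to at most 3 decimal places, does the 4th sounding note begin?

note 4 onset = 39/4b = 5909.091ms

1. 0.0ms @ 0 + 3636.364ms (6)
2. 3636.364ms @ 6 + 1818.182ms (3)
3. 5454.545ms @ 9 + 454.545ms (3/4)
4. 5909.091ms @ 39/4 + 454.545ms (3/4)
5. 6363.636ms @ 21/2 + 909.091ms (3/2)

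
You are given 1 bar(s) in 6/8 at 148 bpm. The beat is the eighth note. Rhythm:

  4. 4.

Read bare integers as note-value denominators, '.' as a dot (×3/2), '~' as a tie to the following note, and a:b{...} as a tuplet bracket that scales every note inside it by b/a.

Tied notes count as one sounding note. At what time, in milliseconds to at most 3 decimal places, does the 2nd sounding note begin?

1. 0.0ms @ 0 + 1216.216ms (3)
2. 1216.216ms @ 3 + 1216.216ms (3)

note 2 onset = 3b = 1216.216ms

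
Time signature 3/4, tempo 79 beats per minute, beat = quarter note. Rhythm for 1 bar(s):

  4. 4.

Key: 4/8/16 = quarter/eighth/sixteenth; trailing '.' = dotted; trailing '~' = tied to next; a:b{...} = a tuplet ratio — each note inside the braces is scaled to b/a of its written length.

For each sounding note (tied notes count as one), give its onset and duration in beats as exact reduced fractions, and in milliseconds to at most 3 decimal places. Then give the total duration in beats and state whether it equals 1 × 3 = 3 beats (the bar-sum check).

1) 0.0ms=0b +1139.241ms=3/2b
2) 1139.241ms=3/2b +1139.241ms=3/2b
Σ=3b of 3 (79bpm 3/4) — PASS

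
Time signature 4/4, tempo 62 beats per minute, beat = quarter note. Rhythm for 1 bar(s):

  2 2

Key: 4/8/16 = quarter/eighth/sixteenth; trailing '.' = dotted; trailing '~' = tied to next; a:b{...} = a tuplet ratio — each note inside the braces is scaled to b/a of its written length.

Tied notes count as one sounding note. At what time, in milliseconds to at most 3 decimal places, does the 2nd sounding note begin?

note 2 onset = 2b = 1935.484ms

1. 0.0ms @ 0 + 1935.484ms (2)
2. 1935.484ms @ 2 + 1935.484ms (2)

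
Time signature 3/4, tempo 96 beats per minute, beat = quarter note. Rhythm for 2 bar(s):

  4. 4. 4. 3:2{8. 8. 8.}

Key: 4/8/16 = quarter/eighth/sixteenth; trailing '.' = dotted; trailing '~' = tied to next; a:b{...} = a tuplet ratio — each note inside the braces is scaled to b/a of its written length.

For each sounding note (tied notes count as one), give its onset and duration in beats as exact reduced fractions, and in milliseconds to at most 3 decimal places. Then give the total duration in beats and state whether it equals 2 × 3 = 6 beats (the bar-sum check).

1) 0.0ms=0b +937.5ms=3/2b
2) 937.5ms=3/2b +937.5ms=3/2b
3) 1875.0ms=3b +937.5ms=3/2b
4) 2812.5ms=9/2b +312.5ms=1/2b
5) 3125.0ms=5b +312.5ms=1/2b
6) 3437.5ms=11/2b +312.5ms=1/2b
Σ=6b of 6 (96bpm 3/4) — PASS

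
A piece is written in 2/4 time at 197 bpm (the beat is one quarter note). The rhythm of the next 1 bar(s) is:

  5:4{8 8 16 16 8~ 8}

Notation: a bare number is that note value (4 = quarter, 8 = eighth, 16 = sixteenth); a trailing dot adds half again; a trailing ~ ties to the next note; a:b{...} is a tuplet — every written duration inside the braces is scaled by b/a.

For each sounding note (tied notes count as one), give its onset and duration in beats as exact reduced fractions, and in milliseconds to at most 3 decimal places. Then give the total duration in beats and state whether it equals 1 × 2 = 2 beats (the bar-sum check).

1) 0.0ms=0b +121.827ms=2/5b
2) 121.827ms=2/5b +121.827ms=2/5b
3) 243.655ms=4/5b +60.914ms=1/5b
4) 304.569ms=1b +60.914ms=1/5b
5) 365.482ms=6/5b +243.655ms=4/5b
Σ=2b of 2 (197bpm 2/4) — PASS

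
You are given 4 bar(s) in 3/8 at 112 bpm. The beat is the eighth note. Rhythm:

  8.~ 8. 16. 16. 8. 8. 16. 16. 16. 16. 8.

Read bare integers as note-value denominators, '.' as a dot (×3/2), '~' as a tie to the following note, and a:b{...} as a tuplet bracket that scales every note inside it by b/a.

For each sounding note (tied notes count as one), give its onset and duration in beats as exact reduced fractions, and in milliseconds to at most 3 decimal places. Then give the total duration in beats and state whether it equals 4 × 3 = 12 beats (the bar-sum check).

1) 0.0ms=0b +1607.143ms=3b
2) 1607.143ms=3b +401.786ms=3/4b
3) 2008.929ms=15/4b +401.786ms=3/4b
4) 2410.714ms=9/2b +803.571ms=3/2b
5) 3214.286ms=6b +803.571ms=3/2b
6) 4017.857ms=15/2b +401.786ms=3/4b
7) 4419.643ms=33/4b +401.786ms=3/4b
8) 4821.429ms=9b +401.786ms=3/4b
9) 5223.214ms=39/4b +401.786ms=3/4b
10) 5625.0ms=21/2b +803.571ms=3/2b
Σ=12b of 12 (112bpm 3/8) — PASS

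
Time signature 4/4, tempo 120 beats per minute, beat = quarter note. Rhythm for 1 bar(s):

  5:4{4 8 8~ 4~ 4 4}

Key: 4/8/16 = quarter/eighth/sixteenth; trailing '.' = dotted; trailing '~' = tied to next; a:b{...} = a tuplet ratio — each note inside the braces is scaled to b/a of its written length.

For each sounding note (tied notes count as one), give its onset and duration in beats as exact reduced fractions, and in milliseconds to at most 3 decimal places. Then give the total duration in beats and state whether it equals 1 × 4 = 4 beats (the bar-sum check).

1) 0.0ms=0b +400.0ms=4/5b
2) 400.0ms=4/5b +200.0ms=2/5b
3) 600.0ms=6/5b +1000.0ms=2b
4) 1600.0ms=16/5b +400.0ms=4/5b
Σ=4b of 4 (120bpm 4/4) — PASS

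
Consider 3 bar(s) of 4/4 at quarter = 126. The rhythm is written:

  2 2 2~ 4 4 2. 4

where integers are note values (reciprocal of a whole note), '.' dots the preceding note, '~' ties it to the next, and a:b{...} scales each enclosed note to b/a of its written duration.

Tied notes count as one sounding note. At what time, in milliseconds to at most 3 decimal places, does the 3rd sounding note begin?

note 3 onset = 4b = 1904.762ms

1. 0.0ms @ 0 + 952.381ms (2)
2. 952.381ms @ 2 + 952.381ms (2)
3. 1904.762ms @ 4 + 1428.571ms (3)
4. 3333.333ms @ 7 + 476.19ms (1)
5. 3809.524ms @ 8 + 1428.571ms (3)
6. 5238.095ms @ 11 + 476.19ms (1)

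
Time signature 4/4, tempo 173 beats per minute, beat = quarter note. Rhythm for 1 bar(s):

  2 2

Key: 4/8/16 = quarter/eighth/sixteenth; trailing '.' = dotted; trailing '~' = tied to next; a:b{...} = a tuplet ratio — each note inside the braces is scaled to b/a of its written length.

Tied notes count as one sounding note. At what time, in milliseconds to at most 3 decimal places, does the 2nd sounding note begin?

1. 0.0ms @ 0 + 693.642ms (2)
2. 693.642ms @ 2 + 693.642ms (2)

note 2 onset = 2b = 693.642ms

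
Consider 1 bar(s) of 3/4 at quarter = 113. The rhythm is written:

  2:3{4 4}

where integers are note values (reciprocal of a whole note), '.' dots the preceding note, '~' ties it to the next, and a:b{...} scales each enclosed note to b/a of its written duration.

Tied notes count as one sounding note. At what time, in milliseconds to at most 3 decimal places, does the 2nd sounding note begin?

note 2 onset = 3/2b = 796.46ms

1. 0.0ms @ 0 + 796.46ms (3/2)
2. 796.46ms @ 3/2 + 796.46ms (3/2)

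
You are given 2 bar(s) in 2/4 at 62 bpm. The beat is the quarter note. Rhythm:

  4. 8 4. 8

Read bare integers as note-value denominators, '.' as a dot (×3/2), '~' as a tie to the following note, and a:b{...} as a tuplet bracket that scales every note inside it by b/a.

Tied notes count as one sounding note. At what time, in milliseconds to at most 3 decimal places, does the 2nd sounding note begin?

note 2 onset = 3/2b = 1451.613ms

1. 0.0ms @ 0 + 1451.613ms (3/2)
2. 1451.613ms @ 3/2 + 483.871ms (1/2)
3. 1935.484ms @ 2 + 1451.613ms (3/2)
4. 3387.097ms @ 7/2 + 483.871ms (1/2)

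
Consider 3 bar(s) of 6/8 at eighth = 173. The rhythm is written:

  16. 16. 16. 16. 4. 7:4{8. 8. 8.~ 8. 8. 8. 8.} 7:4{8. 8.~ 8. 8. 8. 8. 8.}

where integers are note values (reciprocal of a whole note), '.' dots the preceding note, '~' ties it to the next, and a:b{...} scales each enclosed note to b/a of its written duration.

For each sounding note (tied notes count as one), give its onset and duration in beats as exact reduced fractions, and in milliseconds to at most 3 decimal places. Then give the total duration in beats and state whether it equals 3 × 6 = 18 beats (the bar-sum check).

1) 0.0ms=0b +260.116ms=3/4b
2) 260.116ms=3/4b +260.116ms=3/4b
3) 520.231ms=3/2b +260.116ms=3/4b
4) 780.347ms=9/4b +260.116ms=3/4b
5) 1040.462ms=3b +1040.462ms=3b
6) 2080.925ms=6b +297.275ms=6/7b
7) 2378.2ms=48/7b +297.275ms=6/7b
8) 2675.475ms=54/7b +594.55ms=12/7b
9) 3270.025ms=66/7b +297.275ms=6/7b
10) 3567.3ms=72/7b +297.275ms=6/7b
11) 3864.575ms=78/7b +297.275ms=6/7b
12) 4161.85ms=12b +297.275ms=6/7b
13) 4459.125ms=90/7b +594.55ms=12/7b
14) 5053.675ms=102/7b +297.275ms=6/7b
15) 5350.95ms=108/7b +297.275ms=6/7b
16) 5648.225ms=114/7b +297.275ms=6/7b
17) 5945.5ms=120/7b +297.275ms=6/7b
Σ=18b of 18 (173bpm 6/8) — PASS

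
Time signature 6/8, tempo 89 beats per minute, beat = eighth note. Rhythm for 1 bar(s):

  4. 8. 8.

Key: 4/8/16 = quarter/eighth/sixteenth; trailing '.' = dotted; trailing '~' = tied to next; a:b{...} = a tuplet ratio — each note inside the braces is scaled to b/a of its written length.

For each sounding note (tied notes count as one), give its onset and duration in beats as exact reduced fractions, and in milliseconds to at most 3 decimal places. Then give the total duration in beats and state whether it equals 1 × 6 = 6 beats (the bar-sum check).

1) 0.0ms=0b +2022.472ms=3b
2) 2022.472ms=3b +1011.236ms=3/2b
3) 3033.708ms=9/2b +1011.236ms=3/2b
Σ=6b of 6 (89bpm 6/8) — PASS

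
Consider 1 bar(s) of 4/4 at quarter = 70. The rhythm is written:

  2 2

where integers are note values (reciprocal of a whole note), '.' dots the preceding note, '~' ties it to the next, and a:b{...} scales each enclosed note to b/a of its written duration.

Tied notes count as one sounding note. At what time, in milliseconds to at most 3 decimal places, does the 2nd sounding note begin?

1. 0.0ms @ 0 + 1714.286ms (2)
2. 1714.286ms @ 2 + 1714.286ms (2)

note 2 onset = 2b = 1714.286ms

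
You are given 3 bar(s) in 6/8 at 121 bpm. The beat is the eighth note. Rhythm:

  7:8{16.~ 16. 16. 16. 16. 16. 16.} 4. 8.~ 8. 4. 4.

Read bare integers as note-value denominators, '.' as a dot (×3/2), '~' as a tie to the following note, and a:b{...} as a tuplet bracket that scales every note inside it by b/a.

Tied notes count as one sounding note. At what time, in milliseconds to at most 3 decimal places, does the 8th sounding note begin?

1. 0.0ms @ 0 + 850.059ms (12/7)
2. 850.059ms @ 12/7 + 425.03ms (6/7)
3. 1275.089ms @ 18/7 + 425.03ms (6/7)
4. 1700.118ms @ 24/7 + 425.03ms (6/7)
5. 2125.148ms @ 30/7 + 425.03ms (6/7)
6. 2550.177ms @ 36/7 + 425.03ms (6/7)
7. 2975.207ms @ 6 + 1487.603ms (3)
8. 4462.81ms @ 9 + 1487.603ms (3)
9. 5950.413ms @ 12 + 1487.603ms (3)
10. 7438.017ms @ 15 + 1487.603ms (3)

note 8 onset = 9b = 4462.81ms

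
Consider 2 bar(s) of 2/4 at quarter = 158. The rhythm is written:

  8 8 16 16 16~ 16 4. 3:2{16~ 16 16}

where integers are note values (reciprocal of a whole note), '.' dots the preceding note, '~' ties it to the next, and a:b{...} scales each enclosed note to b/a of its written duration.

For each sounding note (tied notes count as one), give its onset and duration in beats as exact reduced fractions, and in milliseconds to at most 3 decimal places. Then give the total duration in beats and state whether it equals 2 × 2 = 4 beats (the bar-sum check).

1) 0.0ms=0b +189.873ms=1/2b
2) 189.873ms=1/2b +189.873ms=1/2b
3) 379.747ms=1b +94.937ms=1/4b
4) 474.684ms=5/4b +94.937ms=1/4b
5) 569.62ms=3/2b +189.873ms=1/2b
6) 759.494ms=2b +569.62ms=3/2b
7) 1329.114ms=7/2b +126.582ms=1/3b
8) 1455.696ms=23/6b +63.291ms=1/6b
Σ=4b of 4 (158bpm 2/4) — PASS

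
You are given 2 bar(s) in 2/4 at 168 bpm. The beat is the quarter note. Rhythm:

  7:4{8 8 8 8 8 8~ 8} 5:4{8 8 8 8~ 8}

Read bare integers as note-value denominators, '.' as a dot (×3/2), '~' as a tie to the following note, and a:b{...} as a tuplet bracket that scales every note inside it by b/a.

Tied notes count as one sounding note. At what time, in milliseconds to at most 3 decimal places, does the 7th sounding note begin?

note 7 onset = 2b = 714.286ms

1. 0.0ms @ 0 + 102.041ms (2/7)
2. 102.041ms @ 2/7 + 102.041ms (2/7)
3. 204.082ms @ 4/7 + 102.041ms (2/7)
4. 306.122ms @ 6/7 + 102.041ms (2/7)
5. 408.163ms @ 8/7 + 102.041ms (2/7)
6. 510.204ms @ 10/7 + 204.082ms (4/7)
7. 714.286ms @ 2 + 142.857ms (2/5)
8. 857.143ms @ 12/5 + 142.857ms (2/5)
9. 1000.0ms @ 14/5 + 142.857ms (2/5)
10. 1142.857ms @ 16/5 + 285.714ms (4/5)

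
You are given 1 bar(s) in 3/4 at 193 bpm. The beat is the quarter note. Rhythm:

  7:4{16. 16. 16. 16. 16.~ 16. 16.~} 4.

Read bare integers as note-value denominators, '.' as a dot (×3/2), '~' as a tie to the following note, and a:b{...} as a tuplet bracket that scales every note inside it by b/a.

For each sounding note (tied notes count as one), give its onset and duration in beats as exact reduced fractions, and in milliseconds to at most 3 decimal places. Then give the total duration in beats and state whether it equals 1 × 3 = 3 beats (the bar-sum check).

1) 0.0ms=0b +66.617ms=3/14b
2) 66.617ms=3/14b +66.617ms=3/14b
3) 133.235ms=3/7b +66.617ms=3/14b
4) 199.852ms=9/14b +66.617ms=3/14b
5) 266.469ms=6/7b +133.235ms=3/7b
6) 399.704ms=9/7b +532.939ms=12/7b
Σ=3b of 3 (193bpm 3/4) — PASS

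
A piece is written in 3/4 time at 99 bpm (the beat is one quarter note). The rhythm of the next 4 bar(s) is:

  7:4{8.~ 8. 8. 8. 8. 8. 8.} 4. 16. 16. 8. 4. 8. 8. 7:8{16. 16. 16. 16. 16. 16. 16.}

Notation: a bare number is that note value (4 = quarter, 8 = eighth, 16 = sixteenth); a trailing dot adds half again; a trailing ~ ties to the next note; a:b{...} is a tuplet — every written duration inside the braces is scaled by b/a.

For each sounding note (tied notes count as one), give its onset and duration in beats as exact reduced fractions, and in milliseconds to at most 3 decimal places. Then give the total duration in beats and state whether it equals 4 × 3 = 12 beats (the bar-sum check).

1) 0.0ms=0b +519.481ms=6/7b
2) 519.481ms=6/7b +259.74ms=3/7b
3) 779.221ms=9/7b +259.74ms=3/7b
4) 1038.961ms=12/7b +259.74ms=3/7b
5) 1298.701ms=15/7b +259.74ms=3/7b
6) 1558.442ms=18/7b +259.74ms=3/7b
7) 1818.182ms=3b +909.091ms=3/2b
8) 2727.273ms=9/2b +227.273ms=3/8b
9) 2954.545ms=39/8b +227.273ms=3/8b
10) 3181.818ms=21/4b +454.545ms=3/4b
11) 3636.364ms=6b +909.091ms=3/2b
12) 4545.455ms=15/2b +454.545ms=3/4b
13) 5000.0ms=33/4b +454.545ms=3/4b
14) 5454.545ms=9b +259.74ms=3/7b
15) 5714.286ms=66/7b +259.74ms=3/7b
16) 5974.026ms=69/7b +259.74ms=3/7b
17) 6233.766ms=72/7b +259.74ms=3/7b
18) 6493.506ms=75/7b +259.74ms=3/7b
19) 6753.247ms=78/7b +259.74ms=3/7b
20) 7012.987ms=81/7b +259.74ms=3/7b
Σ=12b of 12 (99bpm 3/4) — PASS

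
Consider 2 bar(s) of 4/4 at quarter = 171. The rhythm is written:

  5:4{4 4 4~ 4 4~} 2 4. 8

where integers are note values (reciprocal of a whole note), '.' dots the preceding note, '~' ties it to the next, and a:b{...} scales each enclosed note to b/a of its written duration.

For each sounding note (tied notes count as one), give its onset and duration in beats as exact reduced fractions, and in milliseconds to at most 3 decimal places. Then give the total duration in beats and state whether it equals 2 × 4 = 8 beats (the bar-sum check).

1) 0.0ms=0b +280.702ms=4/5b
2) 280.702ms=4/5b +280.702ms=4/5b
3) 561.404ms=8/5b +561.404ms=8/5b
4) 1122.807ms=16/5b +982.456ms=14/5b
5) 2105.263ms=6b +526.316ms=3/2b
6) 2631.579ms=15/2b +175.439ms=1/2b
Σ=8b of 8 (171bpm 4/4) — PASS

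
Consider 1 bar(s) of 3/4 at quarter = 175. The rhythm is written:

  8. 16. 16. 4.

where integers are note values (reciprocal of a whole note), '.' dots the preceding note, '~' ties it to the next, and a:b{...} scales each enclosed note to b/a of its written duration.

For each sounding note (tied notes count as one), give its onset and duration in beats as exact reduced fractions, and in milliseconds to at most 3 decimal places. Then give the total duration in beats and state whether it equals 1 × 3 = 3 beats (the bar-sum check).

1) 0.0ms=0b +257.143ms=3/4b
2) 257.143ms=3/4b +128.571ms=3/8b
3) 385.714ms=9/8b +128.571ms=3/8b
4) 514.286ms=3/2b +514.286ms=3/2b
Σ=3b of 3 (175bpm 3/4) — PASS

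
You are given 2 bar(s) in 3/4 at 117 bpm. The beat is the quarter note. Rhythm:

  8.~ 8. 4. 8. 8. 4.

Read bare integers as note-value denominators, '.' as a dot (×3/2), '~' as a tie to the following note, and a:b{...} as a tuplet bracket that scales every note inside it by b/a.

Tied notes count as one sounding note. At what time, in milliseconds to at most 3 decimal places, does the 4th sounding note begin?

note 4 onset = 15/4b = 1923.077ms

1. 0.0ms @ 0 + 769.231ms (3/2)
2. 769.231ms @ 3/2 + 769.231ms (3/2)
3. 1538.462ms @ 3 + 384.615ms (3/4)
4. 1923.077ms @ 15/4 + 384.615ms (3/4)
5. 2307.692ms @ 9/2 + 769.231ms (3/2)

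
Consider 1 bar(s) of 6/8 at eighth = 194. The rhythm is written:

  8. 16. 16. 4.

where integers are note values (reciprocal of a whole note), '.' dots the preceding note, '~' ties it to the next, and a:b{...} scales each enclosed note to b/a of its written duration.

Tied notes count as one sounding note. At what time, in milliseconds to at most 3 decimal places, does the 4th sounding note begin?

note 4 onset = 3b = 927.835ms

1. 0.0ms @ 0 + 463.918ms (3/2)
2. 463.918ms @ 3/2 + 231.959ms (3/4)
3. 695.876ms @ 9/4 + 231.959ms (3/4)
4. 927.835ms @ 3 + 927.835ms (3)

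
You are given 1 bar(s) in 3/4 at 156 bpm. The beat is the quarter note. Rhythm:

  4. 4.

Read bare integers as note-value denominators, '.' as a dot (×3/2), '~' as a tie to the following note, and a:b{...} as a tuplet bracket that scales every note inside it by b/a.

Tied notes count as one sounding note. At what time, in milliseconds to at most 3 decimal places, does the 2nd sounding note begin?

note 2 onset = 3/2b = 576.923ms

1. 0.0ms @ 0 + 576.923ms (3/2)
2. 576.923ms @ 3/2 + 576.923ms (3/2)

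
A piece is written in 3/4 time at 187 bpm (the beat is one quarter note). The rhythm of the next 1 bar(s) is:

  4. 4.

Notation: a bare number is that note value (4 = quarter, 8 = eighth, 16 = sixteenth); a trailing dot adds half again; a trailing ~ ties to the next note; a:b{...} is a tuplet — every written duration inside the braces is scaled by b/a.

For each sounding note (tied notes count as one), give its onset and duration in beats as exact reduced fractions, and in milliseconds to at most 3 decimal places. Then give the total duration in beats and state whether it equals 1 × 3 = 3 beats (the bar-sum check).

1) 0.0ms=0b +481.283ms=3/2b
2) 481.283ms=3/2b +481.283ms=3/2b
Σ=3b of 3 (187bpm 3/4) — PASS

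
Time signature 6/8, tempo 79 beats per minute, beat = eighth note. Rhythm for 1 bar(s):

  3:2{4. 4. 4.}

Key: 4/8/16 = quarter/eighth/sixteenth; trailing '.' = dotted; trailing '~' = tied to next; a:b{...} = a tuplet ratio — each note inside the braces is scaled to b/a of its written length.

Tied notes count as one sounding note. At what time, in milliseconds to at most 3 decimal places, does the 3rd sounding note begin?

1. 0.0ms @ 0 + 1518.987ms (2)
2. 1518.987ms @ 2 + 1518.987ms (2)
3. 3037.975ms @ 4 + 1518.987ms (2)

note 3 onset = 4b = 3037.975ms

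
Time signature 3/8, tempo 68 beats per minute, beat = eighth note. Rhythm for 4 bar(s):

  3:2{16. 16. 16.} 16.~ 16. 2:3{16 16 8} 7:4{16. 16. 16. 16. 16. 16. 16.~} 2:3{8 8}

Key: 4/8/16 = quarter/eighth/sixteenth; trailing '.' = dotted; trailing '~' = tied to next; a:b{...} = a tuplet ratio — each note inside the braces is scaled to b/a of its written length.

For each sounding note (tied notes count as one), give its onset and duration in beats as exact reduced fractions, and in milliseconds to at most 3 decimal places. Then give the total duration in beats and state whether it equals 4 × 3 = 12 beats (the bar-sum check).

1) 0.0ms=0b +441.176ms=1/2b
2) 441.176ms=1/2b +441.176ms=1/2b
3) 882.353ms=1b +441.176ms=1/2b
4) 1323.529ms=3/2b +1323.529ms=3/2b
5) 2647.059ms=3b +661.765ms=3/4b
6) 3308.824ms=15/4b +661.765ms=3/4b
7) 3970.588ms=9/2b +1323.529ms=3/2b
8) 5294.118ms=6b +378.151ms=3/7b
9) 5672.269ms=45/7b +378.151ms=3/7b
10) 6050.42ms=48/7b +378.151ms=3/7b
11) 6428.571ms=51/7b +378.151ms=3/7b
12) 6806.723ms=54/7b +378.151ms=3/7b
13) 7184.874ms=57/7b +378.151ms=3/7b
14) 7563.025ms=60/7b +1701.681ms=27/14b
15) 9264.706ms=21/2b +1323.529ms=3/2b
Σ=12b of 12 (68bpm 3/8) — PASS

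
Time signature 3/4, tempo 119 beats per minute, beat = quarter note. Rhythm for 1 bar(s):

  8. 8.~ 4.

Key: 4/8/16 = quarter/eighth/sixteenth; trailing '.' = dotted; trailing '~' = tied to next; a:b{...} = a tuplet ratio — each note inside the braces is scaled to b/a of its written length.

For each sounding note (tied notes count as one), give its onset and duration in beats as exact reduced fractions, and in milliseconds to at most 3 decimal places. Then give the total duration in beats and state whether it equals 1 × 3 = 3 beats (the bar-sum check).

1) 0.0ms=0b +378.151ms=3/4b
2) 378.151ms=3/4b +1134.454ms=9/4b
Σ=3b of 3 (119bpm 3/4) — PASS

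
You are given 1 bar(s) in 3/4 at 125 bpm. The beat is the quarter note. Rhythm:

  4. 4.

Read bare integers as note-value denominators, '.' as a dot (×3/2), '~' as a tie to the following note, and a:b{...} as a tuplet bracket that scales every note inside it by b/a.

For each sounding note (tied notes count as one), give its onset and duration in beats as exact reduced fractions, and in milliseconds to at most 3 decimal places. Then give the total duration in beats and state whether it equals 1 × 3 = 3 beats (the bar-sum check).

1) 0.0ms=0b +720.0ms=3/2b
2) 720.0ms=3/2b +720.0ms=3/2b
Σ=3b of 3 (125bpm 3/4) — PASS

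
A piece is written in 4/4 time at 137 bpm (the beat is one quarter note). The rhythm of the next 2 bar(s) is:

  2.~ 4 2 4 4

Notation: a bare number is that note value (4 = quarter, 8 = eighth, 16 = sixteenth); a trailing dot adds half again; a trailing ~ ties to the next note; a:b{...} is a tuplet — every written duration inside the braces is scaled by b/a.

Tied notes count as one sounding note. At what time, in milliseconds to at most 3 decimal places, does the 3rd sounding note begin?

note 3 onset = 6b = 2627.737ms

1. 0.0ms @ 0 + 1751.825ms (4)
2. 1751.825ms @ 4 + 875.912ms (2)
3. 2627.737ms @ 6 + 437.956ms (1)
4. 3065.693ms @ 7 + 437.956ms (1)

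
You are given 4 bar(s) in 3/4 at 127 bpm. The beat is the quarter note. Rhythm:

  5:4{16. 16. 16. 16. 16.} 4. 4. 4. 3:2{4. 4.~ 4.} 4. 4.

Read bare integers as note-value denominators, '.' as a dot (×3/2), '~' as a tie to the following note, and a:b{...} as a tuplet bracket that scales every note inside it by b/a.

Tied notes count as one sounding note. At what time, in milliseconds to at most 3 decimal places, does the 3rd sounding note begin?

1. 0.0ms @ 0 + 141.732ms (3/10)
2. 141.732ms @ 3/10 + 141.732ms (3/10)
3. 283.465ms @ 3/5 + 141.732ms (3/10)
4. 425.197ms @ 9/10 + 141.732ms (3/10)
5. 566.929ms @ 6/5 + 141.732ms (3/10)
6. 708.661ms @ 3/2 + 708.661ms (3/2)
7. 1417.323ms @ 3 + 708.661ms (3/2)
8. 2125.984ms @ 9/2 + 708.661ms (3/2)
9. 2834.646ms @ 6 + 472.441ms (1)
10. 3307.087ms @ 7 + 944.882ms (2)
11. 4251.969ms @ 9 + 708.661ms (3/2)
12. 4960.63ms @ 21/2 + 708.661ms (3/2)

note 3 onset = 3/5b = 283.465ms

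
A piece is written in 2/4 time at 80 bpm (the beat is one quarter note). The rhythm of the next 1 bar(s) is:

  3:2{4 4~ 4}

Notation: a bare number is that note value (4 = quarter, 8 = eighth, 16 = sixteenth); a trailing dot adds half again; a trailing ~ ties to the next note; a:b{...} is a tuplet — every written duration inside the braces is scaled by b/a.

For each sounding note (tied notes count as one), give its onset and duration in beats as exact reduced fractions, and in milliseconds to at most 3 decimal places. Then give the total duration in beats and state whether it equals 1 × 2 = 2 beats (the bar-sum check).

1) 0.0ms=0b +500.0ms=2/3b
2) 500.0ms=2/3b +1000.0ms=4/3b
Σ=2b of 2 (80bpm 2/4) — PASS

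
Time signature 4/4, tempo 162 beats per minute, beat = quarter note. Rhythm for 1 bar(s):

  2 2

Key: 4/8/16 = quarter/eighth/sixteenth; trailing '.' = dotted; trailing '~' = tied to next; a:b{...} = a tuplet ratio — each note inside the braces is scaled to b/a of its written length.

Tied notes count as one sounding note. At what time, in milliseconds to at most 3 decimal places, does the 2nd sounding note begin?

note 2 onset = 2b = 740.741ms

1. 0.0ms @ 0 + 740.741ms (2)
2. 740.741ms @ 2 + 740.741ms (2)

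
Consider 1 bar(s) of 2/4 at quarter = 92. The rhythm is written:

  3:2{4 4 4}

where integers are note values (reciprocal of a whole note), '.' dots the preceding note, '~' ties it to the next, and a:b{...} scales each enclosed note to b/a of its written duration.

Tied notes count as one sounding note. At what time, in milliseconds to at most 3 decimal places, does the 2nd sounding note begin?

note 2 onset = 2/3b = 434.783ms

1. 0.0ms @ 0 + 434.783ms (2/3)
2. 434.783ms @ 2/3 + 434.783ms (2/3)
3. 869.565ms @ 4/3 + 434.783ms (2/3)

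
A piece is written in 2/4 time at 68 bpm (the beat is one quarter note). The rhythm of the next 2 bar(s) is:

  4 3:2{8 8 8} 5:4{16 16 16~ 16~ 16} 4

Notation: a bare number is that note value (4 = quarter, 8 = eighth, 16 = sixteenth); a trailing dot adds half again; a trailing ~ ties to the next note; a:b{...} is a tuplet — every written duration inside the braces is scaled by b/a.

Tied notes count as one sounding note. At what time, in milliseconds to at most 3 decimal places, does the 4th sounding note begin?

note 4 onset = 5/3b = 1470.588ms

1. 0.0ms @ 0 + 882.353ms (1)
2. 882.353ms @ 1 + 294.118ms (1/3)
3. 1176.471ms @ 4/3 + 294.118ms (1/3)
4. 1470.588ms @ 5/3 + 294.118ms (1/3)
5. 1764.706ms @ 2 + 176.471ms (1/5)
6. 1941.176ms @ 11/5 + 176.471ms (1/5)
7. 2117.647ms @ 12/5 + 529.412ms (3/5)
8. 2647.059ms @ 3 + 882.353ms (1)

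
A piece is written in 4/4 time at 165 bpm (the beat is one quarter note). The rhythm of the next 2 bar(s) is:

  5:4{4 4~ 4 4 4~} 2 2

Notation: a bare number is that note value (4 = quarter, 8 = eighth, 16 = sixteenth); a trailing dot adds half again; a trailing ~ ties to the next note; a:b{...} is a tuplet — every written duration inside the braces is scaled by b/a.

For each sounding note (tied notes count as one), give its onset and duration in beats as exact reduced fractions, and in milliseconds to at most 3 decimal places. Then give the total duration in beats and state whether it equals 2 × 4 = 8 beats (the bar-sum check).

1) 0.0ms=0b +290.909ms=4/5b
2) 290.909ms=4/5b +581.818ms=8/5b
3) 872.727ms=12/5b +290.909ms=4/5b
4) 1163.636ms=16/5b +1018.182ms=14/5b
5) 2181.818ms=6b +727.273ms=2b
Σ=8b of 8 (165bpm 4/4) — PASS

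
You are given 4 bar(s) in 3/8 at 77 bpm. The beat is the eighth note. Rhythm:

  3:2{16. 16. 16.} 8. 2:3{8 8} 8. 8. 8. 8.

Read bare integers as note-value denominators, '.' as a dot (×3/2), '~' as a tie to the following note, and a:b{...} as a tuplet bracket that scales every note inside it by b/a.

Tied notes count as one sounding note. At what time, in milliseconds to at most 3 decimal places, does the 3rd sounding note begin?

note 3 onset = 1b = 779.221ms

1. 0.0ms @ 0 + 389.61ms (1/2)
2. 389.61ms @ 1/2 + 389.61ms (1/2)
3. 779.221ms @ 1 + 389.61ms (1/2)
4. 1168.831ms @ 3/2 + 1168.831ms (3/2)
5. 2337.662ms @ 3 + 1168.831ms (3/2)
6. 3506.494ms @ 9/2 + 1168.831ms (3/2)
7. 4675.325ms @ 6 + 1168.831ms (3/2)
8. 5844.156ms @ 15/2 + 1168.831ms (3/2)
9. 7012.987ms @ 9 + 1168.831ms (3/2)
10. 8181.818ms @ 21/2 + 1168.831ms (3/2)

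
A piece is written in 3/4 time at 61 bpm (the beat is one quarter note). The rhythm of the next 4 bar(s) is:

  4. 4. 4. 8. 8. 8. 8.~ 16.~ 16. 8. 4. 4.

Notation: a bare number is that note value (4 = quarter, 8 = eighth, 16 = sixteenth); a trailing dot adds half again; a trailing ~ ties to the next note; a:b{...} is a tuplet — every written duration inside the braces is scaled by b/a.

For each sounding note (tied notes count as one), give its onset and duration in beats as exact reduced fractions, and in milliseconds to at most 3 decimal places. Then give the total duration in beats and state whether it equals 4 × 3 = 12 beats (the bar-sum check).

1) 0.0ms=0b +1475.41ms=3/2b
2) 1475.41ms=3/2b +1475.41ms=3/2b
3) 2950.82ms=3b +1475.41ms=3/2b
4) 4426.23ms=9/2b +737.705ms=3/4b
5) 5163.934ms=21/4b +737.705ms=3/4b
6) 5901.639ms=6b +737.705ms=3/4b
7) 6639.344ms=27/4b +1475.41ms=3/2b
8) 8114.754ms=33/4b +737.705ms=3/4b
9) 8852.459ms=9b +1475.41ms=3/2b
10) 10327.869ms=21/2b +1475.41ms=3/2b
Σ=12b of 12 (61bpm 3/4) — PASS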